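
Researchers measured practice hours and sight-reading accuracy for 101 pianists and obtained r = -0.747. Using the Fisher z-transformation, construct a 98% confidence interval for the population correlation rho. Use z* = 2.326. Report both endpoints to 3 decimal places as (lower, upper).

z_r = atanh(-0.747) = -0.966133;  SE = 1/√(n−3) = 1/√98 = 0.101015
z-limits: -0.966133 ± 2.326·0.101015 = -0.966133 ± 0.234961 = [-1.201094, -0.731172]
ρ-limits: (tanh -1.201094, tanh -0.731172) = (-0.834, -0.624)

(-0.834, -0.624)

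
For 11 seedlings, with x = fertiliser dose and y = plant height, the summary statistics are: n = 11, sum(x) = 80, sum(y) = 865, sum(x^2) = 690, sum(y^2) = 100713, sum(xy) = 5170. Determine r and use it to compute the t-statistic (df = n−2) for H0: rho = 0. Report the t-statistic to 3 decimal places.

-2.227

Numerator: nΣxy − (Σx)(Σy) = 11·5170 − (80)(865) = -12330
Denominator: √[(nΣx²−(Σx)²)(nΣy²−(Σy)²)]
  nΣx²−(Σx)² = 11·690 − 6400 = 1190;  nΣy²−(Σy)² = 11·100713 − 748225 = 359618
  √(1190·359618) = √427945420 = 20686.8417
r = -12330 / 20686.8417 = -0.5960
t = r·√(n−2)/√(1−r²) = -0.5960·√9 / √(1−0.355216) = -1.788000 / 0.802984 = -2.227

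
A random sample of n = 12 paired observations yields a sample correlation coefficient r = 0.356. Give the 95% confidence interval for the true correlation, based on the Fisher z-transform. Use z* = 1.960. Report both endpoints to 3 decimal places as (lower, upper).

Fisher z: z_r = atanh(r) = ½·ln((1+0.356)/(1−0.356)) = 0.372298
SE(z) = 1/√(n−3) = 1/√9 = 0.333333
95% ⇒ z* = 1.960; margin = 1.960·0.333333 = 0.653333
CI on z-scale: (-0.281035, 1.025631)
Back-transform: tanh(-0.281035) = -0.273863, tanh(1.025631) = 0.772150

(-0.274, 0.772)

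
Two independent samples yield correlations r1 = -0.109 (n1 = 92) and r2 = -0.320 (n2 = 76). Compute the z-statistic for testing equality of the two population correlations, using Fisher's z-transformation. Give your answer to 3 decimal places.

1.407

z1 = atanh(-0.109) = -0.109435,  z2 = atanh(-0.320) = -0.331647
SE = √(1/(n1−3) + 1/(n2−3)) = √(1/89 + 1/73) = √(0.0112360 + 0.0136986) = √0.0249346 = 0.157907
z = (z1 − z2)/SE = (-0.109435 − (-0.331647)) / 0.157907 = 0.222212 / 0.157907 = 1.407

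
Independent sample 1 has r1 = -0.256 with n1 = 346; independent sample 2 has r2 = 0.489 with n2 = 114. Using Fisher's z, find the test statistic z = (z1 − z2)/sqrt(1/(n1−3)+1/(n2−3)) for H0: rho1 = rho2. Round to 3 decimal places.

z1 = atanh(-0.256) = -0.261823,  z2 = atanh(0.489) = 0.534745
SE = √(1/(n1−3) + 1/(n2−3)) = √(1/343 + 1/111) = √(0.0029155 + 0.0090090) = √0.0119245 = 0.109199
z = (z1 − z2)/SE = (-0.261823 − 0.534745) / 0.109199 = -0.796568 / 0.109199 = -7.295

-7.295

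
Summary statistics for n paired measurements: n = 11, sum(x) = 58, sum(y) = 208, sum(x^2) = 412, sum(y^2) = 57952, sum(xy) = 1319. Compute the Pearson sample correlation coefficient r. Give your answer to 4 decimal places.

0.0928

Numerator: nΣxy − (Σx)(Σy) = 11·1319 − (58)(208) = 2445
Denominator: √[(nΣx²−(Σx)²)(nΣy²−(Σy)²)]
  nΣx²−(Σx)² = 11·412 − 3364 = 1168;  nΣy²−(Σy)² = 11·57952 − 43264 = 594208
  √(1168·594208) = √694034944 = 26344.5430
r = 2445 / 26344.5430 = 0.0928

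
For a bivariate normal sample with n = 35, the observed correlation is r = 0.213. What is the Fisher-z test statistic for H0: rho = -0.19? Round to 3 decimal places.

2.312

Fisher z: atanh(0.213) = 0.216312, atanh(-0.19) = -0.192337
z = (z_r − z_0)·√(n−3) = (0.216312 − (-0.192337))·√32 = 0.408649 · 5.656854 = 2.312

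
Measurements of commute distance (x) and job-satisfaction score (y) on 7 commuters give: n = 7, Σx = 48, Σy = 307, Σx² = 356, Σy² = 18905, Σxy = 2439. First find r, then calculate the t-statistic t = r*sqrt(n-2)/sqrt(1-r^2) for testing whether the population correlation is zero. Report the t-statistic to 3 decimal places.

4.010

Numerator: nΣxy − (Σx)(Σy) = 7·2439 − (48)(307) = 2337
Denominator: √[(nΣx²−(Σx)²)(nΣy²−(Σy)²)]
  nΣx²−(Σx)² = 7·356 − 2304 = 188;  nΣy²−(Σy)² = 7·18905 − 94249 = 38086
  √(188·38086) = √7160168 = 2675.8490
r = 2337 / 2675.8490 = 0.8734
t = r·√(n−2)/√(1−r²) = 0.8734·√5 / √(1−0.762828) = 1.952982 / 0.487003 = 4.010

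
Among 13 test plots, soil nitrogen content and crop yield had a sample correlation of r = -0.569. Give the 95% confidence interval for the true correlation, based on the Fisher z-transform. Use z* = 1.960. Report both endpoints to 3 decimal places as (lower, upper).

z_r = atanh(-0.569) = -0.646043;  SE = 1/√(n−3) = 1/√10 = 0.316228
z-limits: -0.646043 ± 1.960·0.316228 = -0.646043 ± 0.619807 = [-1.265850, -0.026236]
ρ-limits: (tanh -1.265850, tanh -0.026236) = (-0.853, -0.026)

(-0.853, -0.026)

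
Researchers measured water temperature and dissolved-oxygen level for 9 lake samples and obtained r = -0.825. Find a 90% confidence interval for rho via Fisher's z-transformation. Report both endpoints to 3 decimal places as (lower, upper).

Fisher z: z_r = atanh(r) = ½·ln((1+(-0.825))/(1−(-0.825))) = -1.172275
SE(z) = 1/√(n−3) = 1/√6 = 0.408248
90% ⇒ z* = 1.645; margin = 1.645·0.408248 = 0.671568
CI on z-scale: (-1.843843, -0.500707)
Back-transform: tanh(-1.843843) = -0.951163, tanh(-0.500707) = -0.462673

(-0.951, -0.463)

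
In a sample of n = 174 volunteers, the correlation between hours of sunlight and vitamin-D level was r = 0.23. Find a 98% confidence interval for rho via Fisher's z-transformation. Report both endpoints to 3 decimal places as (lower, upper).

Fisher z: z_r = atanh(r) = ½·ln((1+0.23)/(1−0.23)) = 0.234189
SE(z) = 1/√(n−3) = 1/√171 = 0.076472
98% ⇒ z* = 2.326; margin = 2.326·0.076472 = 0.177874
CI on z-scale: (0.056315, 0.412063)
Back-transform: tanh(0.056315) = 0.056256, tanh(0.412063) = 0.390223

(0.056, 0.390)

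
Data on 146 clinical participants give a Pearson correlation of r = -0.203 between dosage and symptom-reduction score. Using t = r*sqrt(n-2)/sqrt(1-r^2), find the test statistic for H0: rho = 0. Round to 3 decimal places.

1 − r² = 1 − 0.041209 = 0.958791;  √(1−r²) = 0.979179
√(n−2) = √144 = 12.000000
t = r·√(n−2)/√(1−r²) = -0.203 · 12.000000 / 0.979179 = -2.488

-2.488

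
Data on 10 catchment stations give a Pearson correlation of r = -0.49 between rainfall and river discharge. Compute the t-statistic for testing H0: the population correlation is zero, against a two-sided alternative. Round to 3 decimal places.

1 − r² = 1 − 0.2401 = 0.7599;  √(1−r²) = 0.871722
√(n−2) = √8 = 2.828427
t = r·√(n−2)/√(1−r²) = -0.49 · 2.828427 / 0.871722 = -1.590

-1.590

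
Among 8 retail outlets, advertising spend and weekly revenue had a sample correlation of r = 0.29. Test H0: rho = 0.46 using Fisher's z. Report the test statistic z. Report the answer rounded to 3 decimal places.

z_r = atanh(0.29) = 0.298566,  z_0 = atanh(0.46) = 0.497311
SE = 1/√(n−3) = 1/√5 = 0.447214
z = (z_r − z_0)/SE = (0.298566 − 0.497311) / 0.447214 = -0.198745 / 0.447214 = -0.444

-0.444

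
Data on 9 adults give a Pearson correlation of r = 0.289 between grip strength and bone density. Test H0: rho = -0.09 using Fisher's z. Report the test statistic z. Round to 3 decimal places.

z_r = atanh(0.289) = 0.297475,  z_0 = atanh(-0.09) = -0.090244
SE = 1/√(n−3) = 1/√6 = 0.408248
z = (z_r − z_0)/SE = (0.297475 − (-0.090244)) / 0.408248 = 0.387719 / 0.408248 = 0.950

0.950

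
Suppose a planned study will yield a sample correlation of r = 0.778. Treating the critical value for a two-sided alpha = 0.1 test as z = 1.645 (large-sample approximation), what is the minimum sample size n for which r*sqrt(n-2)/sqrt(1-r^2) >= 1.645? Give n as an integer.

4

r√(n−2)/√(1−r²) ≥ 1.645  ⇔  n−2 ≥ (1.645)²·(1−r²)/r²
(1−r²)/r² = (1−0.605284)/0.605284 = 0.6521
n ≥ 2 + 2.706025·0.6521 = 2 + 1.7646 = 3.7646
⌈3.7646⌉ = 4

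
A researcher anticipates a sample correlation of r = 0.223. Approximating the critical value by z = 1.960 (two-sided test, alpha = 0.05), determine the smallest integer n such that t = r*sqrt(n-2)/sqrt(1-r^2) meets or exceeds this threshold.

76

r√(n−2)/√(1−r²) ≥ 1.960  ⇔  n−2 ≥ (1.960)²·(1−r²)/r²
(1−r²)/r² = (1−0.049729)/0.049729 = 19.1090
n ≥ 2 + 3.8416·19.1090 = 2 + 73.4091 = 75.4091
⌈75.4091⌉ = 76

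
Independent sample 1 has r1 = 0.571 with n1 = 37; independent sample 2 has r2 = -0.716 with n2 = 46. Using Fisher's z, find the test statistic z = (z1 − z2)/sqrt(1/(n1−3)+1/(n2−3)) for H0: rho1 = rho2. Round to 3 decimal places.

6.747

Fisher z-transforms: z1 = atanh(0.571) = 0.649005, z2 = atanh(-0.716) = -0.899389; difference d = 1.548394
Var(d) = 1/34 + 1/43 = 0.0294118 + 0.0232558 = 0.0526676
z = d/√Var(d) = 1.548394 / √0.0526676 = 1.548394 / 0.229494 = 6.747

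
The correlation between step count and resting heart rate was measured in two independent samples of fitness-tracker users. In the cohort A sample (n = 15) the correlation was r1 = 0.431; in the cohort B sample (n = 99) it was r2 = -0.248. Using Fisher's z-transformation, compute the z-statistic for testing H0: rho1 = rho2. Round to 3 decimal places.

Fisher z-transforms: z1 = atanh(0.431) = 0.461124, z2 = atanh(-0.248) = -0.253281; difference d = 0.714405
Var(d) = 1/12 + 1/96 = 0.0833333 + 0.0104167 = 0.0937500
z = d/√Var(d) = 0.714405 / √0.0937500 = 0.714405 / 0.306186 = 2.333

2.333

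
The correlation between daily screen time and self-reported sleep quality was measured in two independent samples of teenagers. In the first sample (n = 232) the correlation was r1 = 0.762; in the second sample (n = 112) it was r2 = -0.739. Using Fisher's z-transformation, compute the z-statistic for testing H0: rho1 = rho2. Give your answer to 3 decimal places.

Fisher z-transforms: z1 = atanh(0.762) = 1.000967, z2 = atanh(-0.739) = -0.948273; difference d = 1.949240
Var(d) = 1/229 + 1/109 = 0.0043668 + 0.0091743 = 0.0135411
z = d/√Var(d) = 1.949240 / √0.0135411 = 1.949240 / 0.116366 = 16.751

16.751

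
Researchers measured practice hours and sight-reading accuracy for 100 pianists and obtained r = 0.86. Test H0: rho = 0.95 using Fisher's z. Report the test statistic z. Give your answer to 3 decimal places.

-5.303

z_r = atanh(0.86) = 1.293345,  z_0 = atanh(0.95) = 1.831781
SE = 1/√(n−3) = 1/√97 = 0.101535
z = (z_r − z_0)/SE = (1.293345 − 1.831781) / 0.101535 = -0.538436 / 0.101535 = -5.303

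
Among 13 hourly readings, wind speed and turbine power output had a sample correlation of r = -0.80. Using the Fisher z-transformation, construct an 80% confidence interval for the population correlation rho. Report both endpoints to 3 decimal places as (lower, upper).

z_r = atanh(-0.80) = -1.098612;  SE = 1/√(n−3) = 1/√10 = 0.316228
z-limits: -1.098612 ± 1.282·0.316228 = -1.098612 ± 0.405404 = [-1.504016, -0.693208]
ρ-limits: (tanh -1.504016, tanh -0.693208) = (-0.906, -0.600)

(-0.906, -0.600)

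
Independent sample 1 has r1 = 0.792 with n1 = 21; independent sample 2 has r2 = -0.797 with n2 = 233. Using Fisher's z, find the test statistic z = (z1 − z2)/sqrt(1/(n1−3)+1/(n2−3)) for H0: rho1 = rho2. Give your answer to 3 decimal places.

Fisher z-transforms: z1 = atanh(0.792) = 1.076775, z2 = atanh(-0.797) = -1.090334; difference d = 2.167109
Var(d) = 1/18 + 1/230 = 0.0555556 + 0.0043478 = 0.0599034
z = d/√Var(d) = 2.167109 / √0.0599034 = 2.167109 / 0.244752 = 8.854

8.854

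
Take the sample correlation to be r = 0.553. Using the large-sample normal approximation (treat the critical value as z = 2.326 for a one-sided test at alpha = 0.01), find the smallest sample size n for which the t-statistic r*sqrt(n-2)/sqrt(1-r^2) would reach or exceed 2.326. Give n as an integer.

r√(n−2)/√(1−r²) ≥ 2.326  ⇔  n−2 ≥ (2.326)²·(1−r²)/r²
(1−r²)/r² = (1−0.305809)/0.305809 = 2.2700
n ≥ 2 + 5.410276·2.2700 = 2 + 12.2813 = 14.2813
⌈14.2813⌉ = 15

15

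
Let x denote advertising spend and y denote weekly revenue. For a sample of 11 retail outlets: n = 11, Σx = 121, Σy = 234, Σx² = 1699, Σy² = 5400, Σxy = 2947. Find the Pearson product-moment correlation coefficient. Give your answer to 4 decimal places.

Numerator: nΣxy − (Σx)(Σy) = 11·2947 − (121)(234) = 4103
Denominator: √[(nΣx²−(Σx)²)(nΣy²−(Σy)²)]
  nΣx²−(Σx)² = 11·1699 − 14641 = 4048;  nΣy²−(Σy)² = 11·5400 − 54756 = 4644
  √(4048·4644) = √18798912 = 4335.7712
r = 4103 / 4335.7712 = 0.9463

0.9463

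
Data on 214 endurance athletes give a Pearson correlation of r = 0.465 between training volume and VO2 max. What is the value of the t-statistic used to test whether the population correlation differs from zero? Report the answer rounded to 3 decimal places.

1 − r² = 1 − 0.216225 = 0.783775;  √(1−r²) = 0.885311
√(n−2) = √212 = 14.560220
t = r·√(n−2)/√(1−r²) = 0.465 · 14.560220 / 0.885311 = 7.648

7.648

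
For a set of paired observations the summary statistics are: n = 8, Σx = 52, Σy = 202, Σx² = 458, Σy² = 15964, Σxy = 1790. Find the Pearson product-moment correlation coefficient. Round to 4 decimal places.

0.4178

Numerator: nΣxy − (Σx)(Σy) = 8·1790 − (52)(202) = 3816
Denominator: √[(nΣx²−(Σx)²)(nΣy²−(Σy)²)]
  nΣx²−(Σx)² = 8·458 − 2704 = 960;  nΣy²−(Σy)² = 8·15964 − 40804 = 86908
  √(960·86908) = √83431680 = 9134.0944
r = 3816 / 9134.0944 = 0.4178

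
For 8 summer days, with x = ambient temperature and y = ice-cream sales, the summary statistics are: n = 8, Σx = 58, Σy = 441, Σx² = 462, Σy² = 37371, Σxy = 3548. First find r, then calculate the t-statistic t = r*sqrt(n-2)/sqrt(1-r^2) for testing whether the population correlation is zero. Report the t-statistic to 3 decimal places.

1.327

S_xy = nΣxy − ΣxΣy = 8·3548 − 58·441 = 28384 − 25578 = 2806
S_xx = nΣx² − (Σx)² = 8·462 − 58² = 3696 − 3364 = 332
S_yy = nΣy² − (Σy)² = 8·37371 − 441² = 298968 − 194481 = 104487
r = S_xy / √(S_xx·S_yy) = 2806 / √(332·104487) = 2806 / √34689684 = 2806 / 5889.7949 = 0.4764
t = r·√(n−2)/√(1−r²) = 0.4764·√6 / √(1−0.226957) = 1.166937 / 0.879229 = 1.327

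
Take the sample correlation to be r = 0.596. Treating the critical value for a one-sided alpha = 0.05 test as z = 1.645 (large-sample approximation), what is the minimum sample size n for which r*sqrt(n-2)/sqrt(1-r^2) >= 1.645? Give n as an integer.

r√(n−2)/√(1−r²) ≥ 1.645  ⇔  n−2 ≥ (1.645)²·(1−r²)/r²
(1−r²)/r² = (1−0.355216)/0.355216 = 1.8152
n ≥ 2 + 2.706025·1.8152 = 2 + 4.9120 = 6.9120
⌈6.9120⌉ = 7

7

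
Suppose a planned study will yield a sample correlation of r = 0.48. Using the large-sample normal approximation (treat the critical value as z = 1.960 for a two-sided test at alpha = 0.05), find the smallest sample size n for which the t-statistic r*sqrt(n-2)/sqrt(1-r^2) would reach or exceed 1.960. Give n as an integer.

r√(n−2)/√(1−r²) ≥ 1.960  ⇔  n−2 ≥ (1.960)²·(1−r²)/r²
(1−r²)/r² = (1−0.2304)/0.2304 = 3.3403
n ≥ 2 + 3.8416·3.3403 = 2 + 12.8321 = 14.8321
⌈14.8321⌉ = 15

15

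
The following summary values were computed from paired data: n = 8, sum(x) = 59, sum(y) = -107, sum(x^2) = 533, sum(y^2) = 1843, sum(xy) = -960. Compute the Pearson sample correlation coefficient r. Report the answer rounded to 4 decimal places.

Numerator: nΣxy − (Σx)(Σy) = 8·(-960) − (59)(-107) = -1367
Denominator: √[(nΣx²−(Σx)²)(nΣy²−(Σy)²)]
  nΣx²−(Σx)² = 8·533 − 3481 = 783;  nΣy²−(Σy)² = 8·1843 − 11449 = 3295
  √(783·3295) = √2579985 = 1606.2332
r = -1367 / 1606.2332 = -0.8511

-0.8511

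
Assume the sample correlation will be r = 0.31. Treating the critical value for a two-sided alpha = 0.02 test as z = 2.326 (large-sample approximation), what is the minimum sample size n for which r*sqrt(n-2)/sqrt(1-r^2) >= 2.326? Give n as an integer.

r√(n−2)/√(1−r²) ≥ 2.326  ⇔  n−2 ≥ (2.326)²·(1−r²)/r²
(1−r²)/r² = (1−0.0961)/0.0961 = 9.4058
n ≥ 2 + 5.410276·9.4058 = 2 + 50.8880 = 52.8880
⌈52.8880⌉ = 53

53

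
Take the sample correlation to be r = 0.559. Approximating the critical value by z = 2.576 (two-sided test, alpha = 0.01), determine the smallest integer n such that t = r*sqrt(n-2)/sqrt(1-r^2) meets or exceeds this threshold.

r√(n−2)/√(1−r²) ≥ 2.576  ⇔  n−2 ≥ (2.576)²·(1−r²)/r²
(1−r²)/r² = (1−0.312481)/0.312481 = 2.2002
n ≥ 2 + 6.635776·2.2002 = 2 + 14.6000 = 16.6000
⌈16.6000⌉ = 17

17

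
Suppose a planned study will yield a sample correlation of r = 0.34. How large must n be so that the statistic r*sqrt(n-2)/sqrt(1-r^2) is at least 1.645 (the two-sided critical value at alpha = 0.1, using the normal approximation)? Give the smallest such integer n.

Need r·√(n−2)/√(1−r²) ≥ 1.645
√(n−2) ≥ 1.645·√(1−0.1156) / 0.34 = 1.645·0.940425 / 0.34 = 4.5500
n−2 ≥ 20.7025  ⇒  n ≥ 22.7025
Smallest integer n = 23

23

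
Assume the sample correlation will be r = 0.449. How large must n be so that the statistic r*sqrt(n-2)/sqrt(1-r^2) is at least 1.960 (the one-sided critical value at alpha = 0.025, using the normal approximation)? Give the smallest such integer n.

18

r√(n−2)/√(1−r²) ≥ 1.960  ⇔  n−2 ≥ (1.960)²·(1−r²)/r²
(1−r²)/r² = (1−0.201601)/0.201601 = 3.9603
n ≥ 2 + 3.8416·3.9603 = 2 + 15.2139 = 17.2139
⌈17.2139⌉ = 18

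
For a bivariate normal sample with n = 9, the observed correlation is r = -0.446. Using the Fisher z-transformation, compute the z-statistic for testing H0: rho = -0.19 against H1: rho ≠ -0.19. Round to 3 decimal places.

z_r = atanh(-0.446) = -0.479696,  z_0 = atanh(-0.19) = -0.192337
SE = 1/√(n−3) = 1/√6 = 0.408248
z = (z_r − z_0)/SE = (-0.479696 − (-0.192337)) / 0.408248 = -0.287359 / 0.408248 = -0.704

-0.704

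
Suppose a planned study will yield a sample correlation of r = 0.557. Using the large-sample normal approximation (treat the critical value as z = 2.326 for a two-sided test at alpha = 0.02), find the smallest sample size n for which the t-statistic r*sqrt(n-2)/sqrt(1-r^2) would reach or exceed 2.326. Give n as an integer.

15

Need r·√(n−2)/√(1−r²) ≥ 2.326
√(n−2) ≥ 2.326·√(1−0.310249) / 0.557 = 2.326·0.830512 / 0.557 = 3.4682
n−2 ≥ 12.0284  ⇒  n ≥ 14.0284
Smallest integer n = 15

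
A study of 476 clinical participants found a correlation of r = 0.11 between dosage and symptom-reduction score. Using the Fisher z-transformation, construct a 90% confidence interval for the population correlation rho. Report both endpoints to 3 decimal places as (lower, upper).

Fisher z: z_r = atanh(r) = ½·ln((1+0.11)/(1−0.11)) = 0.110447
SE(z) = 1/√(n−3) = 1/√473 = 0.045980
90% ⇒ z* = 1.645; margin = 1.645·0.045980 = 0.075637
CI on z-scale: (0.034810, 0.186084)
Back-transform: tanh(0.034810) = 0.034796, tanh(0.186084) = 0.183965

(0.035, 0.184)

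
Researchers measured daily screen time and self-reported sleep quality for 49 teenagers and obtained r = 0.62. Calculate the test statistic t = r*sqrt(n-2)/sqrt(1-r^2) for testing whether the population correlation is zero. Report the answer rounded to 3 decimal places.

5.417

t = r·√(n−2) / √(1−r²) with r = 0.62, n = 49
  = 0.62·√47 / √(1 − 0.3844)
  = 0.62·6.855655 / 0.784602
  = 4.250506 / 0.784602 = 5.417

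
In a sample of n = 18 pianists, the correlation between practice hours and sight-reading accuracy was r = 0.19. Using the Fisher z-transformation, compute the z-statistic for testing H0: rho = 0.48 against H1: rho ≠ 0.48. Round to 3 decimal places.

Fisher z: atanh(0.19) = 0.192337, atanh(0.48) = 0.522984
z = (z_r − z_0)·√(n−3) = (0.192337 − 0.522984)·√15 = -0.330647 · 3.872983 = -1.281

-1.281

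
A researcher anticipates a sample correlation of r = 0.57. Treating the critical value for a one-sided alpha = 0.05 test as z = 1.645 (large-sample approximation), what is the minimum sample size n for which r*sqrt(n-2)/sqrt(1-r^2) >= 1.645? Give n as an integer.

8

r√(n−2)/√(1−r²) ≥ 1.645  ⇔  n−2 ≥ (1.645)²·(1−r²)/r²
(1−r²)/r² = (1−0.3249)/0.3249 = 2.0779
n ≥ 2 + 2.706025·2.0779 = 2 + 5.6228 = 7.6228
⌈7.6228⌉ = 8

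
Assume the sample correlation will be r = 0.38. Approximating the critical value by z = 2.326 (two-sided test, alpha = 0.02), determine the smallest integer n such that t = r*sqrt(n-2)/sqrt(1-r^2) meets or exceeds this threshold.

Need r·√(n−2)/√(1−r²) ≥ 2.326
√(n−2) ≥ 2.326·√(1−0.1444) / 0.38 = 2.326·0.924986 / 0.38 = 5.6619
n−2 ≥ 32.0571  ⇒  n ≥ 34.0571
Smallest integer n = 35

35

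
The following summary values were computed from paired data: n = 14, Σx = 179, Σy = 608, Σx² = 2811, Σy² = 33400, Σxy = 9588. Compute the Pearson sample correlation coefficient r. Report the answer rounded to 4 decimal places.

S_xy = nΣxy − ΣxΣy = 14·9588 − 179·608 = 134232 − 108832 = 25400
S_xx = nΣx² − (Σx)² = 14·2811 − 179² = 39354 − 32041 = 7313
S_yy = nΣy² − (Σy)² = 14·33400 − 608² = 467600 − 369664 = 97936
r = S_xy / √(S_xx·S_yy) = 25400 / √(7313·97936) = 25400 / √716205968 = 25400 / 26762.0247 = 0.9491

0.9491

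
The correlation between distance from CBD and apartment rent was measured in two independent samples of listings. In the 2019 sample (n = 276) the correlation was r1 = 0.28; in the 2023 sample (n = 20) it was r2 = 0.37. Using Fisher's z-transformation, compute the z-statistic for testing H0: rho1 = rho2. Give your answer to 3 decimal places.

z1 = atanh(0.28) = 0.287682,  z2 = atanh(0.37) = 0.388423
SE = √(1/(n1−3) + 1/(n2−3)) = √(1/273 + 1/17) = √(0.0036630 + 0.0588235) = √0.0624865 = 0.249973
z = (z1 − z2)/SE = (0.287682 − 0.388423) / 0.249973 = -0.100741 / 0.249973 = -0.403

-0.403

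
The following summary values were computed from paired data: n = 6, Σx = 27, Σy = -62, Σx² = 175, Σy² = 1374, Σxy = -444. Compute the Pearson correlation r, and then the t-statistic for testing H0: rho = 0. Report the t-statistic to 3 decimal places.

-3.011

Numerator: nΣxy − (Σx)(Σy) = 6·(-444) − (27)(-62) = -990
Denominator: √[(nΣx²−(Σx)²)(nΣy²−(Σy)²)]
  nΣx²−(Σx)² = 6·175 − 729 = 321;  nΣy²−(Σy)² = 6·1374 − 3844 = 4400
  √(321·4400) = √1412400 = 1188.4444
r = -990 / 1188.4444 = -0.8330
t = r·√(n−2)/√(1−r²) = -0.8330·√4 / √(1−0.693889) = -1.666000 / 0.553273 = -3.011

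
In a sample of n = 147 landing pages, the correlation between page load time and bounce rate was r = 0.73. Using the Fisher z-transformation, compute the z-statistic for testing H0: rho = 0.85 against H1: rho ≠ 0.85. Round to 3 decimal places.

-3.929

z_r = atanh(0.73) = 0.928727,  z_0 = atanh(0.85) = 1.256153
SE = 1/√(n−3) = 1/√144 = 0.083333
z = (z_r − z_0)/SE = (0.928727 − 1.256153) / 0.083333 = -0.327426 / 0.083333 = -3.929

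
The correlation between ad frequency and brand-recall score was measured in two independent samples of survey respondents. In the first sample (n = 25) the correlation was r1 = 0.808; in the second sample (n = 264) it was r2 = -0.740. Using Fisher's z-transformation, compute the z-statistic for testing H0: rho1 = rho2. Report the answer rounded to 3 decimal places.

9.332

z1 = atanh(0.808) = 1.121241,  z2 = atanh(-0.740) = -0.950479
SE = √(1/(n1−3) + 1/(n2−3)) = √(1/22 + 1/261) = √(0.0454545 + 0.0038314) = √0.0492859 = 0.222004
z = (z1 − z2)/SE = (1.121241 − (-0.950479)) / 0.222004 = 2.071720 / 0.222004 = 9.332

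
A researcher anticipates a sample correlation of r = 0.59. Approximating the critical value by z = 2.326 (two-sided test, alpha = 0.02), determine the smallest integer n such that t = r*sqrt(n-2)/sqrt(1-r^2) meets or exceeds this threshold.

Need r·√(n−2)/√(1−r²) ≥ 2.326
√(n−2) ≥ 2.326·√(1−0.3481) / 0.59 = 2.326·0.807403 / 0.59 = 3.1831
n−2 ≥ 10.1321  ⇒  n ≥ 12.1321
Smallest integer n = 13

13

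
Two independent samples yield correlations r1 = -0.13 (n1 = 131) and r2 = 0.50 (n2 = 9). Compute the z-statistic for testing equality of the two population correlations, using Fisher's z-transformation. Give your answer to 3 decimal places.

-1.628

z1 = atanh(-0.13) = -0.130740,  z2 = atanh(0.50) = 0.549306
SE = √(1/(n1−3) + 1/(n2−3)) = √(1/128 + 1/6) = √(0.0078125 + 0.1666667) = √0.1744792 = 0.417707
z = (z1 − z2)/SE = (-0.130740 − 0.549306) / 0.417707 = -0.680046 / 0.417707 = -1.628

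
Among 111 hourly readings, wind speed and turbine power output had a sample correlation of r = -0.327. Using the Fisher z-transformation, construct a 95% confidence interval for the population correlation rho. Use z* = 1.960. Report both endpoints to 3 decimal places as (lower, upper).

z_r = atanh(-0.327) = -0.339465;  SE = 1/√(n−3) = 1/√108 = 0.096225
z-limits: -0.339465 ± 1.960·0.096225 = -0.339465 ± 0.188601 = [-0.528066, -0.150864]
ρ-limits: (tanh -0.528066, tanh -0.150864) = (-0.484, -0.150)

(-0.484, -0.150)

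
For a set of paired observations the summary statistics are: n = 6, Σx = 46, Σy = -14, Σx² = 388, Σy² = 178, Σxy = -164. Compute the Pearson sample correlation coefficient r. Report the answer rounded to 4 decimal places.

-0.7908

S_xy = nΣxy − ΣxΣy = 6·(-164) − 46·(-14) = -984 − (-644) = -340
S_xx = nΣx² − (Σx)² = 6·388 − 46² = 2328 − 2116 = 212
S_yy = nΣy² − (Σy)² = 6·178 − (-14)² = 1068 − 196 = 872
r = S_xy / √(S_xx·S_yy) = -340 / √(212·872) = -340 / √184864 = -340 / 429.9581 = -0.7908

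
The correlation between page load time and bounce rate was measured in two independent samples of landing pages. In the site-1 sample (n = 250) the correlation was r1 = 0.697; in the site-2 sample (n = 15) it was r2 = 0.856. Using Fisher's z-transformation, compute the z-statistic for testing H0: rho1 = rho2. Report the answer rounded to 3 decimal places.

-1.410

z1 = atanh(0.697) = 0.861442,  z2 = atanh(0.856) = 1.278183
SE = √(1/(n1−3) + 1/(n2−3)) = √(1/247 + 1/12) = √(0.0040486 + 0.0833333) = √0.0873819 = 0.295604
z = (z1 − z2)/SE = (0.861442 − 1.278183) / 0.295604 = -0.416741 / 0.295604 = -1.410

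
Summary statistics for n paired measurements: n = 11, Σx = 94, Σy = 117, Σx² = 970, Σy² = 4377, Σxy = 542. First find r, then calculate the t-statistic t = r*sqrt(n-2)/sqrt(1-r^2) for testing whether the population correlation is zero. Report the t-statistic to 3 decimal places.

-2.456

Numerator: nΣxy − (Σx)(Σy) = 11·542 − (94)(117) = -5036
Denominator: √[(nΣx²−(Σx)²)(nΣy²−(Σy)²)]
  nΣx²−(Σx)² = 11·970 − 8836 = 1834;  nΣy²−(Σy)² = 11·4377 − 13689 = 34458
  √(1834·34458) = √63195972 = 7949.5894
r = -5036 / 7949.5894 = -0.6335
t = r·√(n−2)/√(1−r²) = -0.6335·√9 / √(1−0.401322) = -1.900500 / 0.773743 = -2.456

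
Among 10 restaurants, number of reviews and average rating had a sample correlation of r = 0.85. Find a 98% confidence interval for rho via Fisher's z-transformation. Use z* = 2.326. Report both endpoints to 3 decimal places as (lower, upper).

(0.360, 0.972)

Fisher z: z_r = atanh(r) = ½·ln((1+0.85)/(1−0.85)) = 1.256153
SE(z) = 1/√(n−3) = 1/√7 = 0.377964
98% ⇒ z* = 2.326; margin = 2.326·0.377964 = 0.879144
CI on z-scale: (0.377009, 2.135297)
Back-transform: tanh(0.377009) = 0.360107, tanh(2.135297) = 0.972438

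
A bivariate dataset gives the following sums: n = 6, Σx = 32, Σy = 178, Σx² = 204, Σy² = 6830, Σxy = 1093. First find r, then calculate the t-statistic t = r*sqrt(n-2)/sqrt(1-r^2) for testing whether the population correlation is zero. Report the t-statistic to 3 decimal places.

Numerator: nΣxy − (Σx)(Σy) = 6·1093 − (32)(178) = 862
Denominator: √[(nΣx²−(Σx)²)(nΣy²−(Σy)²)]
  nΣx²−(Σx)² = 6·204 − 1024 = 200;  nΣy²−(Σy)² = 6·6830 − 31684 = 9296
  √(200·9296) = √1859200 = 1363.5248
r = 862 / 1363.5248 = 0.6322
t = r·√(n−2)/√(1−r²) = 0.6322·√4 / √(1−0.399677) = 1.264400 / 0.774805 = 1.632

1.632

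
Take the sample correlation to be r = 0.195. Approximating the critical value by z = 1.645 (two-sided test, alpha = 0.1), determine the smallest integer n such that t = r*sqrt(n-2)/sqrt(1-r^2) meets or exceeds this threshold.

71

Need r·√(n−2)/√(1−r²) ≥ 1.645
√(n−2) ≥ 1.645·√(1−0.038025) / 0.195 = 1.645·0.980803 / 0.195 = 8.2740
n−2 ≥ 68.4591  ⇒  n ≥ 70.4591
Smallest integer n = 71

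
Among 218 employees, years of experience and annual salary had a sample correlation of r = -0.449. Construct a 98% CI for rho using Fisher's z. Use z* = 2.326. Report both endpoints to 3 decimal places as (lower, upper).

z_r = atanh(-0.449) = -0.483447;  SE = 1/√(n−3) = 1/√215 = 0.068199
z-limits: -0.483447 ± 2.326·0.068199 = -0.483447 ± 0.158631 = [-0.642078, -0.324816]
ρ-limits: (tanh -0.642078, tanh -0.324816) = (-0.566, -0.314)

(-0.566, -0.314)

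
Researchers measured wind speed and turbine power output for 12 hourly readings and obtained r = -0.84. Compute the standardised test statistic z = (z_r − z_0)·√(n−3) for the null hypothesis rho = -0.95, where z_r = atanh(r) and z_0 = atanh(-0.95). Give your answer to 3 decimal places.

Fisher z: atanh(-0.84) = -1.221174, atanh(-0.95) = -1.831781
z = (z_r − z_0)·√(n−3) = (-1.221174 − (-1.831781))·√9 = 0.610607 · 3.000000 = 1.832

1.832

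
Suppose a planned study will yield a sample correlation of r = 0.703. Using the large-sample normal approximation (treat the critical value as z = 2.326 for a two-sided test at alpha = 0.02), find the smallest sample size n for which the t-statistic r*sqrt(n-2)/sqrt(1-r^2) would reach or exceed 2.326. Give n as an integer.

8

r√(n−2)/√(1−r²) ≥ 2.326  ⇔  n−2 ≥ (2.326)²·(1−r²)/r²
(1−r²)/r² = (1−0.494209)/0.494209 = 1.0234
n ≥ 2 + 5.410276·1.0234 = 2 + 5.5369 = 7.5369
⌈7.5369⌉ = 8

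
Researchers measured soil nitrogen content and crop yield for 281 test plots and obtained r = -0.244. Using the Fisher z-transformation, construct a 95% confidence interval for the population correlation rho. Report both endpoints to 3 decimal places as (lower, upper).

z_r = atanh(-0.244) = -0.249023;  SE = 1/√(n−3) = 1/√278 = 0.059976
z-limits: -0.249023 ± 1.960·0.059976 = -0.249023 ± 0.117553 = [-0.366576, -0.131470]
ρ-limits: (tanh -0.366576, tanh -0.131470) = (-0.351, -0.131)

(-0.351, -0.131)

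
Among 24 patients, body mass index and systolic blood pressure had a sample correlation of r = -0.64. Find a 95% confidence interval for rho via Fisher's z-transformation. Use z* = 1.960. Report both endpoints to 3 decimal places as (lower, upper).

(-0.829, -0.319)

z_r = atanh(-0.64) = -0.758174;  SE = 1/√(n−3) = 1/√21 = 0.218218
z-limits: -0.758174 ± 1.960·0.218218 = -0.758174 ± 0.427707 = [-1.185881, -0.330467]
ρ-limits: (tanh -1.185881, tanh -0.330467) = (-0.829, -0.319)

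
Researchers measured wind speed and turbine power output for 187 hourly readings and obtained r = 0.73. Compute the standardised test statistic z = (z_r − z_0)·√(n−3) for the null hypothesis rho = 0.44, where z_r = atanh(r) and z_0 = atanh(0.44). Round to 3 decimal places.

z_r = atanh(0.73) = 0.928727,  z_0 = atanh(0.44) = 0.472231
SE = 1/√(n−3) = 1/√184 = 0.073721
z = (z_r − z_0)/SE = (0.928727 − 0.472231) / 0.073721 = 0.456496 / 0.073721 = 6.192

6.192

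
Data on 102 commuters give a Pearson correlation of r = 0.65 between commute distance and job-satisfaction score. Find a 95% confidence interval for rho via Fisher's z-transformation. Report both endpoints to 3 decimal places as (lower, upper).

(0.521, 0.750)

z_r = atanh(0.65) = 0.775299;  SE = 1/√(n−3) = 1/√99 = 0.100504
z-limits: 0.775299 ± 1.960·0.100504 = 0.775299 ± 0.196988 = [0.578311, 0.972287]
ρ-limits: (tanh 0.578311, tanh 0.972287) = (0.521, 0.750)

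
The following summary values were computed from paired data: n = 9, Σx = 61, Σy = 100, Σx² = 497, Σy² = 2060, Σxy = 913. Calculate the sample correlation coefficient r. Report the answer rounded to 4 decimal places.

Numerator: nΣxy − (Σx)(Σy) = 9·913 − (61)(100) = 2117
Denominator: √[(nΣx²−(Σx)²)(nΣy²−(Σy)²)]
  nΣx²−(Σx)² = 9·497 − 3721 = 752;  nΣy²−(Σy)² = 9·2060 − 10000 = 8540
  √(752·8540) = √6422080 = 2534.1823
r = 2117 / 2534.1823 = 0.8354

0.8354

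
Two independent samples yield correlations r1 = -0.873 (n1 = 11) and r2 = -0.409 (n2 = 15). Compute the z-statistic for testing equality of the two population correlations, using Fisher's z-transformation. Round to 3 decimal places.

-1.996

z1 = atanh(-0.873) = -1.345555,  z2 = atanh(-0.409) = -0.434410
SE = √(1/(n1−3) + 1/(n2−3)) = √(1/8 + 1/12) = √(0.1250000 + 0.0833333) = √0.2083333 = 0.456435
z = (z1 − z2)/SE = (-1.345555 − (-0.434410)) / 0.456435 = -0.911145 / 0.456435 = -1.996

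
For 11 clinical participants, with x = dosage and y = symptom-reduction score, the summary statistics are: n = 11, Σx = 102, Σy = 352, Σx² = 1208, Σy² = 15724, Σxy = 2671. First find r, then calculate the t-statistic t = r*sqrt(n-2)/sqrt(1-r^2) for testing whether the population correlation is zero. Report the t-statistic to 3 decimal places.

-1.967

S_xy = nΣxy − ΣxΣy = 11·2671 − 102·352 = 29381 − 35904 = -6523
S_xx = nΣx² − (Σx)² = 11·1208 − 102² = 13288 − 10404 = 2884
S_yy = nΣy² − (Σy)² = 11·15724 − 352² = 172964 − 123904 = 49060
r = S_xy / √(S_xx·S_yy) = -6523 / √(2884·49060) = -6523 / √141489040 = -6523 / 11894.9166 = -0.5484
t = r·√(n−2)/√(1−r²) = -0.5484·√9 / √(1−0.300743) = -1.645200 / 0.836216 = -1.967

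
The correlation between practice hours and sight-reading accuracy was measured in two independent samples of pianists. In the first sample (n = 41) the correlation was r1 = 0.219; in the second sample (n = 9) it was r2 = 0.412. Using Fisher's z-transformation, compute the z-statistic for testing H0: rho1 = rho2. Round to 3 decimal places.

-0.490

z1 = atanh(0.219) = 0.222605,  z2 = atanh(0.412) = 0.438018
SE = √(1/(n1−3) + 1/(n2−3)) = √(1/38 + 1/6) = √(0.0263158 + 0.1666667) = √0.1929825 = 0.439298
z = (z1 − z2)/SE = (0.222605 − 0.438018) / 0.439298 = -0.215413 / 0.439298 = -0.490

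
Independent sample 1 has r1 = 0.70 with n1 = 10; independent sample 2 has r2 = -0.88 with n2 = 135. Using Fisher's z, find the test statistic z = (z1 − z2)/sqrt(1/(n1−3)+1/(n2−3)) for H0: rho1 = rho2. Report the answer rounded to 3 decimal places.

Fisher z-transforms: z1 = atanh(0.70) = 0.867301, z2 = atanh(-0.88) = -1.375768; difference d = 2.243069
Var(d) = 1/7 + 1/132 = 0.1428571 + 0.0075758 = 0.1504329
z = d/√Var(d) = 2.243069 / √0.1504329 = 2.243069 / 0.387857 = 5.783

5.783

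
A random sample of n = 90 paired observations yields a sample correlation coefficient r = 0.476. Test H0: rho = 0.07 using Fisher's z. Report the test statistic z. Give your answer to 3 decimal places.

4.176

Fisher z: atanh(0.476) = 0.517800, atanh(0.07) = 0.070115
z = (z_r − z_0)·√(n−3) = (0.517800 − 0.070115)·√87 = 0.447685 · 9.327379 = 4.176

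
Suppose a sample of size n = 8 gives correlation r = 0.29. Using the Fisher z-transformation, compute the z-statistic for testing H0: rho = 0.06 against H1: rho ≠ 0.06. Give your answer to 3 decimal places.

Fisher z: atanh(0.29) = 0.298566, atanh(0.06) = 0.060072
z = (z_r − z_0)·√(n−3) = (0.298566 − 0.060072)·√5 = 0.238494 · 2.236068 = 0.533

0.533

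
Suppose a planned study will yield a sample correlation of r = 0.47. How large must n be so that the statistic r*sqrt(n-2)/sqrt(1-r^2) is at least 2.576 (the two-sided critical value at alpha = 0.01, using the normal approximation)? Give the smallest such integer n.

r√(n−2)/√(1−r²) ≥ 2.576  ⇔  n−2 ≥ (2.576)²·(1−r²)/r²
(1−r²)/r² = (1−0.2209)/0.2209 = 3.5269
n ≥ 2 + 6.635776·3.5269 = 2 + 23.4037 = 25.4037
⌈25.4037⌉ = 26

26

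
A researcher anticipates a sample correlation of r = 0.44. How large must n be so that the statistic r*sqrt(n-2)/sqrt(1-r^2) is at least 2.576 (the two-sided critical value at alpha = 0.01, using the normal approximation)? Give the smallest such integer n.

r√(n−2)/√(1−r²) ≥ 2.576  ⇔  n−2 ≥ (2.576)²·(1−r²)/r²
(1−r²)/r² = (1−0.1936)/0.1936 = 4.1653
n ≥ 2 + 6.635776·4.1653 = 2 + 27.6400 = 29.6400
⌈29.6400⌉ = 30

30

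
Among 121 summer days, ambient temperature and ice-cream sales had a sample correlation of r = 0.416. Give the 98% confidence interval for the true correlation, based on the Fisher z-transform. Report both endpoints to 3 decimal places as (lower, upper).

z_r = atanh(0.416) = 0.442845;  SE = 1/√(n−3) = 1/√118 = 0.092057
z-limits: 0.442845 ± 2.326·0.092057 = 0.442845 ± 0.214125 = [0.228720, 0.656970]
ρ-limits: (tanh 0.228720, tanh 0.656970) = (0.225, 0.576)

(0.225, 0.576)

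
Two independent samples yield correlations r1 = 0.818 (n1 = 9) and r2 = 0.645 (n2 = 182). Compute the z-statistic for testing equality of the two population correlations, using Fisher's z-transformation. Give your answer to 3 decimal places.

0.925

z1 = atanh(0.818) = 1.150743,  z2 = atanh(0.645) = 0.766689
SE = √(1/(n1−3) + 1/(n2−3)) = √(1/6 + 1/179) = √(0.1666667 + 0.0055866) = √0.1722533 = 0.415034
z = (z1 − z2)/SE = (1.150743 − 0.766689) / 0.415034 = 0.384054 / 0.415034 = 0.925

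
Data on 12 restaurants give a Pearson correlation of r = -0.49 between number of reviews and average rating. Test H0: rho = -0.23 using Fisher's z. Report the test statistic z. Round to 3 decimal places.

-0.906

z_r = atanh(-0.49) = -0.536060,  z_0 = atanh(-0.23) = -0.234189
SE = 1/√(n−3) = 1/√9 = 0.333333
z = (z_r − z_0)/SE = (-0.536060 − (-0.234189)) / 0.333333 = -0.301871 / 0.333333 = -0.906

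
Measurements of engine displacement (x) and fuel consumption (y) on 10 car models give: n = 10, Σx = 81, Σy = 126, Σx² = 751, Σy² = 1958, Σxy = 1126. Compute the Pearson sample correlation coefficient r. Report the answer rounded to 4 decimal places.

Numerator: nΣxy − (Σx)(Σy) = 10·1126 − (81)(126) = 1054
Denominator: √[(nΣx²−(Σx)²)(nΣy²−(Σy)²)]
  nΣx²−(Σx)² = 10·751 − 6561 = 949;  nΣy²−(Σy)² = 10·1958 − 15876 = 3704
  √(949·3704) = √3515096 = 1874.8589
r = 1054 / 1874.8589 = 0.5622

0.5622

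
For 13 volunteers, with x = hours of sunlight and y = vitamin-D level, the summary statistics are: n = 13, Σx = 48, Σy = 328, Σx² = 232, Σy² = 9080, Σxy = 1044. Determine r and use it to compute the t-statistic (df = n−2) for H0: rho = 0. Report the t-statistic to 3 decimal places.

S_xy = nΣxy − ΣxΣy = 13·1044 − 48·328 = 13572 − 15744 = -2172
S_xx = nΣx² − (Σx)² = 13·232 − 48² = 3016 − 2304 = 712
S_yy = nΣy² − (Σy)² = 13·9080 − 328² = 118040 − 107584 = 10456
r = S_xy / √(S_xx·S_yy) = -2172 / √(712·10456) = -2172 / √7444672 = -2172 / 2728.4926 = -0.7960
t = r·√(n−2)/√(1−r²) = -0.7960·√11 / √(1−0.633616) = -2.640033 / 0.605297 = -4.362

-4.362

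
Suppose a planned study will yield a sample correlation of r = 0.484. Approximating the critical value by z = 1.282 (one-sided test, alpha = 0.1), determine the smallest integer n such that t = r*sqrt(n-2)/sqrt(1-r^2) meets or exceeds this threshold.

8

Need r·√(n−2)/√(1−r²) ≥ 1.282
√(n−2) ≥ 1.282·√(1−0.234256) / 0.484 = 1.282·0.875068 / 0.484 = 2.3178
n−2 ≥ 5.3722  ⇒  n ≥ 7.3722
Smallest integer n = 8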